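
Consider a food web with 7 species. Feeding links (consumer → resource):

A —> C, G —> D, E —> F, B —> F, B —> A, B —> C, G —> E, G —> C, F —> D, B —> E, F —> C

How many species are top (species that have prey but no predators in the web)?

2

Top species (has prey, but nothing eats it): B, G.
Count: 2.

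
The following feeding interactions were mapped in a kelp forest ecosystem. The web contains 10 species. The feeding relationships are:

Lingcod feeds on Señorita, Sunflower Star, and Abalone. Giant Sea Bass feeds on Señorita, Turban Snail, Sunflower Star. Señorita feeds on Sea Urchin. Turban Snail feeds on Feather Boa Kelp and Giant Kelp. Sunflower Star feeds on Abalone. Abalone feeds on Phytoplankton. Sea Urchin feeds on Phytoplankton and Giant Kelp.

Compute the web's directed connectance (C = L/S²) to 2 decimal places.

C = 0.13

The web has S = 10 species and L = 13 feeding links.
C = L / S² = 13 / 100 = 0.1300 ≈ 0.13.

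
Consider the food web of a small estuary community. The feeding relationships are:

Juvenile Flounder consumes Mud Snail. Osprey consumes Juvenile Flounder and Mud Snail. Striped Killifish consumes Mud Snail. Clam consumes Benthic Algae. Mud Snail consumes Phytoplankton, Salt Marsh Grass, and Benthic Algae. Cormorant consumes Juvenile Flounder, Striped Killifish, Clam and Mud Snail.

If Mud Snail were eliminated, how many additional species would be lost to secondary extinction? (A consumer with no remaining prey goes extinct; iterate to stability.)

Remove Mud Snail.
Round 1: Striped Killifish (all prey gone), Juvenile Flounder (all prey gone) → extinct.
Round 2: Osprey (all prey gone) → extinct.
No further losses. Total secondary extinctions: 3.

3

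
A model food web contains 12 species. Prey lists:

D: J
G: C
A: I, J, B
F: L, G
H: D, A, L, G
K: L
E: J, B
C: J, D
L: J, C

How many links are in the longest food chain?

One longest chain: J → D → C → G → H.
It has 5 species and 4 links.

4 links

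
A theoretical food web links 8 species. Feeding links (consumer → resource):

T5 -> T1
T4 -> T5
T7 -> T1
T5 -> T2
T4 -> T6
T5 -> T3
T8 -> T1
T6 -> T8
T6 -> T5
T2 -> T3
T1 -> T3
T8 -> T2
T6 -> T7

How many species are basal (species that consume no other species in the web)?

1

Basal species (no prey listed): T3.
Count: 1.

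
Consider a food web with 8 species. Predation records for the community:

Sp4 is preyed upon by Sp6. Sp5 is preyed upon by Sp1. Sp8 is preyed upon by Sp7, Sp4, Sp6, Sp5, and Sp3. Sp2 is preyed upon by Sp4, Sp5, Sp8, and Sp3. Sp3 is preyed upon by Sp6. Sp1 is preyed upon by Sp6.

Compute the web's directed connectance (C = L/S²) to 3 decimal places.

C = 0.203

The web has S = 8 species and L = 13 feeding links.
C = L / S² = 13 / 64 = 0.2031 ≈ 0.203.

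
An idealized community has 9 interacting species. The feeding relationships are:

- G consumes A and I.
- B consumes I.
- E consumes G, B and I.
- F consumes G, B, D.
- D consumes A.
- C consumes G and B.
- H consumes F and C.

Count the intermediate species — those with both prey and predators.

Intermediate species (has both prey and predators): D, G, B, F, C.
Count: 5.

5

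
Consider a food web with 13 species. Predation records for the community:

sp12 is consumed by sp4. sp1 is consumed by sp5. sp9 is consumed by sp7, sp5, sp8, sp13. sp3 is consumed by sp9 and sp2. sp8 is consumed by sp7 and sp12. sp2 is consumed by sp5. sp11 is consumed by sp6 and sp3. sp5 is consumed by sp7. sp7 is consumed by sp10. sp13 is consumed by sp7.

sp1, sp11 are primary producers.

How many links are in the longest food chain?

One longest chain: sp11 → sp3 → sp9 → sp13 → sp7 → sp10.
It has 6 species and 5 links.

5 links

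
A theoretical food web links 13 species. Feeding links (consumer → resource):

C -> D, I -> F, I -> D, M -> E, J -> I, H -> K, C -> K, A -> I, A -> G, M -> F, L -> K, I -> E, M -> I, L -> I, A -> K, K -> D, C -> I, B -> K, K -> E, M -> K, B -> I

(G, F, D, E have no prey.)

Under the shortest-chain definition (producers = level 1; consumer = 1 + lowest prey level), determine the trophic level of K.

Trophic level 2

D is a producer → level 1.
K eats D → level 2.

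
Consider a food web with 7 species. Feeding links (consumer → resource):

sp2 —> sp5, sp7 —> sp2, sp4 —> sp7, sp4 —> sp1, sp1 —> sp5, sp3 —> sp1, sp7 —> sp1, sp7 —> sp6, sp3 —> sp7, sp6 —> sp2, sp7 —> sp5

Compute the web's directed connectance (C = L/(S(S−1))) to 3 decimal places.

The web has S = 7 species and L = 11 feeding links.
C = L / (S(S−1)) = 11 / 42 = 0.2619 ≈ 0.262.

C = 0.262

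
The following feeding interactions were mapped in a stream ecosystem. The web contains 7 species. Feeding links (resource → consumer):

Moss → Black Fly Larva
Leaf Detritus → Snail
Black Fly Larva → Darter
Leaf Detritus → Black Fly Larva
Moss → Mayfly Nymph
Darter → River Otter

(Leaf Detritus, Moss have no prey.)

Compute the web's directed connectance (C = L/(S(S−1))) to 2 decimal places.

The web has S = 7 species and L = 6 feeding links.
C = L / (S(S−1)) = 6 / 42 = 0.1429 ≈ 0.14.

C = 0.14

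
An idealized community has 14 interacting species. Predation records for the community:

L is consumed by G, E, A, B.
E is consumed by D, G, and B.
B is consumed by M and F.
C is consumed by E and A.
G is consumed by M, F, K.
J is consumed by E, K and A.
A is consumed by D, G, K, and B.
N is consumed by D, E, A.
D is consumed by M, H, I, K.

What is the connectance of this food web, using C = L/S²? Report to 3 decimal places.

The web has S = 14 species and L = 28 feeding links.
C = L / S² = 28 / 196 = 0.1429 ≈ 0.143.

C = 0.143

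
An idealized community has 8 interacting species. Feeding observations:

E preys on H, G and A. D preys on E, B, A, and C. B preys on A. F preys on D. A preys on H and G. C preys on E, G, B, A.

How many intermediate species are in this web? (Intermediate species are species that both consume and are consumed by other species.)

Intermediate species (has both prey and predators): A, B, E, C, D.
Count: 5.

5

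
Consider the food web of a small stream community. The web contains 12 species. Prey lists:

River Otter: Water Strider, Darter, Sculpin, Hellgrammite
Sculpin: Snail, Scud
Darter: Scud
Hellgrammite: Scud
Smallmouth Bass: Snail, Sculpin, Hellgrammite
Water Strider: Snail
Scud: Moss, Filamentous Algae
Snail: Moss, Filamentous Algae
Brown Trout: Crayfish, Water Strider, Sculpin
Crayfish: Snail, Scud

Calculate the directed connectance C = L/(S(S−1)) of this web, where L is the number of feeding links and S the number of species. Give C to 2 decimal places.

C = 0.16

The web has S = 12 species and L = 21 feeding links.
C = L / (S(S−1)) = 21 / 132 = 0.1591 ≈ 0.16.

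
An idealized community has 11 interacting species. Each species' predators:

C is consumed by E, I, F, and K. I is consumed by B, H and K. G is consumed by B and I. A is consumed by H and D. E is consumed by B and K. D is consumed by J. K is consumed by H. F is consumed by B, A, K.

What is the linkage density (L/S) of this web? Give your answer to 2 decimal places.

There are L = 18 links among S = 11 species.
L/S = 18/11 = 1.6364 ≈ 1.64.

L/S = 1.64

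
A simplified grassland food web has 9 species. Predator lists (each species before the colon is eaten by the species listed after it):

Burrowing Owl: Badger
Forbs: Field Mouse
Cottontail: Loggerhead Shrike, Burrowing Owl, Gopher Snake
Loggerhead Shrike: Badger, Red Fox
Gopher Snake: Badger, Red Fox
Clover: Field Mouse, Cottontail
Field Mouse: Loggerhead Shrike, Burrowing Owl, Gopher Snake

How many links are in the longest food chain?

One longest chain: Forbs → Field Mouse → Loggerhead Shrike → Badger.
It has 4 species and 3 links.

3 links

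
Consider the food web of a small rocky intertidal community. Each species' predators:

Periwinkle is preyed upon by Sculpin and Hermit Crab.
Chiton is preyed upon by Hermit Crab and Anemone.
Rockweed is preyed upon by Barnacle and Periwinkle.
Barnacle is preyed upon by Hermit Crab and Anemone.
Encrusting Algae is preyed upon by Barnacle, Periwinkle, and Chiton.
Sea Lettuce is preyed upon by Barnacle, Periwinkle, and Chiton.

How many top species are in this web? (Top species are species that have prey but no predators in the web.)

3

Top species (has prey, but nothing eats it): Sculpin, Anemone, Hermit Crab.
Count: 3.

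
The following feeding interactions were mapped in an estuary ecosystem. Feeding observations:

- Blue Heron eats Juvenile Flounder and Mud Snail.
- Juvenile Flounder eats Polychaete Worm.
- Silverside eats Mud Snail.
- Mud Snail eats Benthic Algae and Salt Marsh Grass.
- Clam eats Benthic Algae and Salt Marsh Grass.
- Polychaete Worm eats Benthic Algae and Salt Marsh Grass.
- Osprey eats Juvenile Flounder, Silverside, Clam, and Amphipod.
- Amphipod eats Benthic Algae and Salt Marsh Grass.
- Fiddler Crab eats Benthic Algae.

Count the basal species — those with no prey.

Basal species (no prey listed): Benthic Algae, Salt Marsh Grass.
Count: 2.

2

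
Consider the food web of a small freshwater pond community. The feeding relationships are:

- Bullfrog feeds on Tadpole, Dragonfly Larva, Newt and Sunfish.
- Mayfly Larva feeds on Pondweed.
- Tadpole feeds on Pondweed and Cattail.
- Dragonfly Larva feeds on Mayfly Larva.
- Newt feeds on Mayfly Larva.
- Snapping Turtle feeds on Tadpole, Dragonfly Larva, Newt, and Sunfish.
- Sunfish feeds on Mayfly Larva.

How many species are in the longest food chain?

One longest chain: Pondweed → Mayfly Larva → Newt → Snapping Turtle.
It has 4 species and 3 links.

4 species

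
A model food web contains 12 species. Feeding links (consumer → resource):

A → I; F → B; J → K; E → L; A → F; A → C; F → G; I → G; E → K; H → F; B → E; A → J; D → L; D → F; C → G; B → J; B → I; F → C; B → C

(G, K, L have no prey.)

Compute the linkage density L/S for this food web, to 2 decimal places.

There are L = 19 links among S = 12 species.
L/S = 19/12 = 1.5833 ≈ 1.58.

L/S = 1.58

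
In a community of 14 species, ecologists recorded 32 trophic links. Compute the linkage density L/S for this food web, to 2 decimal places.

L/S = 2.29

There are L = 32 links among S = 14 species.
L/S = 32/14 = 2.2857 ≈ 2.29.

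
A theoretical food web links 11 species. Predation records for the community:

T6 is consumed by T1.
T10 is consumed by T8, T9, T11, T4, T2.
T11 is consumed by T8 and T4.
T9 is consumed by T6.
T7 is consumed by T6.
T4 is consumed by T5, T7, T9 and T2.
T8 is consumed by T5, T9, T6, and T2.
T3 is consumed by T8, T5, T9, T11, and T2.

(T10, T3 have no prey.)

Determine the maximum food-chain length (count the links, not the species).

One longest chain: T10 → T11 → T8 → T9 → T6 → T1.
It has 6 species and 5 links.

5 links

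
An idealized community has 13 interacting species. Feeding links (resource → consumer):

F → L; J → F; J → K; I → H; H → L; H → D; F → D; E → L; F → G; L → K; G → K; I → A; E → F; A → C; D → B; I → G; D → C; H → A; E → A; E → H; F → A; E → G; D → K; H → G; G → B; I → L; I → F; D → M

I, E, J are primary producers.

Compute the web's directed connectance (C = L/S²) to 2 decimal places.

The web has S = 13 species and L = 28 feeding links.
C = L / S² = 28 / 169 = 0.1657 ≈ 0.17.

C = 0.17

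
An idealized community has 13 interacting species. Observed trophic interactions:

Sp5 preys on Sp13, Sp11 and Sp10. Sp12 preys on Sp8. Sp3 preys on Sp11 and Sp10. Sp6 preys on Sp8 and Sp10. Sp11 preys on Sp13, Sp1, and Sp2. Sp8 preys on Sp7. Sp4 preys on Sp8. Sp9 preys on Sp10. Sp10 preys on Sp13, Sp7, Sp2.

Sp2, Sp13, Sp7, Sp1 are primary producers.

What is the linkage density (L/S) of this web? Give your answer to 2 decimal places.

There are L = 17 links among S = 13 species.
L/S = 17/13 = 1.3077 ≈ 1.31.

L/S = 1.31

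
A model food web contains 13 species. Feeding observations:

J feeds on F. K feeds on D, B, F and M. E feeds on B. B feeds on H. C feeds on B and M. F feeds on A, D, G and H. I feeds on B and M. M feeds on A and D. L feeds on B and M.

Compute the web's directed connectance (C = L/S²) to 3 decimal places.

The web has S = 13 species and L = 19 feeding links.
C = L / S² = 19 / 169 = 0.1124 ≈ 0.112.

C = 0.112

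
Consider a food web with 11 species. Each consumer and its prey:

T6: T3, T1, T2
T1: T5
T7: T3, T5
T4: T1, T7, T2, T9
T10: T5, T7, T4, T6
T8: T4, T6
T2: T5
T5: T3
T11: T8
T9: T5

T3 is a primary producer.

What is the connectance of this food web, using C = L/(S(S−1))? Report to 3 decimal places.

C = 0.182

The web has S = 11 species and L = 20 feeding links.
C = L / (S(S−1)) = 20 / 110 = 0.1818 ≈ 0.182.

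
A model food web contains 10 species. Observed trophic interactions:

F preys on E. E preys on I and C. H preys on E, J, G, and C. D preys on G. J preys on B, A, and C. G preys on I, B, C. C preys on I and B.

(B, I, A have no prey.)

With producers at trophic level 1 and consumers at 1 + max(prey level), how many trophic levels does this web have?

Producers (level 1): B, I, A.
B → C → E → F gives F level 4.
No species has a prey at level 4, so no species reaches level 5.

4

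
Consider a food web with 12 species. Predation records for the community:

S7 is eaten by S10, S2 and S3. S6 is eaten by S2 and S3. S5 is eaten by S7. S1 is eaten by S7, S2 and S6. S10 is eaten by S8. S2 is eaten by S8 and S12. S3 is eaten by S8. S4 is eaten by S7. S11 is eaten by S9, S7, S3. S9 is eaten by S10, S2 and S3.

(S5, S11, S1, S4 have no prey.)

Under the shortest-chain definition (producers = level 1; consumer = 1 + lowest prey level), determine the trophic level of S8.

S11 is a producer → level 1.
S3 eats S11 → level 2.
S8 eats S3 → level 3.
No prey of S8 is below level 2, so 3 is the minimum.

Trophic level 3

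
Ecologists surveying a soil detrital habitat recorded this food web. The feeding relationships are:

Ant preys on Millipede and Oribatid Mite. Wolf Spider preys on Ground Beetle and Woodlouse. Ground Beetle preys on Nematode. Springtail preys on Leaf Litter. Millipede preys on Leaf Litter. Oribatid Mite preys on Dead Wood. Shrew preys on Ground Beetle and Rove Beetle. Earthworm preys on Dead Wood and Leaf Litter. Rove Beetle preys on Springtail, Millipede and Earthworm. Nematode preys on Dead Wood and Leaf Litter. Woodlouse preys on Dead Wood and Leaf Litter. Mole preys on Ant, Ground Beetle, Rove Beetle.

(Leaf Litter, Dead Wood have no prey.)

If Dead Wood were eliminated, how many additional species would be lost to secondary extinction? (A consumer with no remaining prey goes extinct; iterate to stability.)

1

Remove Dead Wood.
Round 1: Oribatid Mite (all prey gone) → extinct.
No further losses. Total secondary extinctions: 1.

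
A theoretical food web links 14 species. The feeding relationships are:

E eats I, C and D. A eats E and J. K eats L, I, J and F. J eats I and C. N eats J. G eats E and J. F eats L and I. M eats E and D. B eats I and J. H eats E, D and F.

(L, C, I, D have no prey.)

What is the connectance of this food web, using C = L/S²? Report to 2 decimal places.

The web has S = 14 species and L = 23 feeding links.
C = L / S² = 23 / 196 = 0.1173 ≈ 0.12.

C = 0.12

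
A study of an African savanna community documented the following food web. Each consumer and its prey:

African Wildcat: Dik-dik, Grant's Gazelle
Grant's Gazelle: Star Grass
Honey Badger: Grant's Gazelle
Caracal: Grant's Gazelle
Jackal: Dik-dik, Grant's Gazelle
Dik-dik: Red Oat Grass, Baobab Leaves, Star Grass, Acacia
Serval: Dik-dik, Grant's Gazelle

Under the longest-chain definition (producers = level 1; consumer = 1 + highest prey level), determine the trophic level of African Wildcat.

Trophic level 3

Red Oat Grass is a producer → level 1.
Dik-dik eats Red Oat Grass (level 1); other prey at levels: Baobab Leaves 1, Star Grass 1, Acacia 1 → level 2.
African Wildcat eats Dik-dik (level 2); other prey at levels: Grant's Gazelle 2 → level 3.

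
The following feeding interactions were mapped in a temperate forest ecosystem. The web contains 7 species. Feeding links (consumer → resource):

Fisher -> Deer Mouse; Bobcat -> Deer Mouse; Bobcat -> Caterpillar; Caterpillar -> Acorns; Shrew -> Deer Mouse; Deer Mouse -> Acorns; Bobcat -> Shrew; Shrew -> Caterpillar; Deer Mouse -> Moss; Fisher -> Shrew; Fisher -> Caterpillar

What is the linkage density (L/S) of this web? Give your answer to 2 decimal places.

L/S = 1.57

There are L = 11 links among S = 7 species.
L/S = 11/7 = 1.5714 ≈ 1.57.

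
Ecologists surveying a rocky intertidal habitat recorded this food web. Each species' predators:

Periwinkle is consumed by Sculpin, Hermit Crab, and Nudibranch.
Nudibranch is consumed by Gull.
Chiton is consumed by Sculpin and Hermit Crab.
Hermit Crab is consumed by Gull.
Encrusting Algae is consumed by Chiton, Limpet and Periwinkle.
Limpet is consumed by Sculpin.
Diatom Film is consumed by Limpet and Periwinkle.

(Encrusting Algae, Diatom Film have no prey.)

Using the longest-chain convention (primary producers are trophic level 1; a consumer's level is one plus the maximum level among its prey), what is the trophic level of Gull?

Encrusting Algae is a producer → level 1.
Periwinkle eats Encrusting Algae (level 1); other prey at levels: Diatom Film 1 → level 2.
Nudibranch eats Periwinkle → level 3.
Gull eats Nudibranch (level 3); other prey at levels: Hermit Crab 3 → level 4.

Trophic level 4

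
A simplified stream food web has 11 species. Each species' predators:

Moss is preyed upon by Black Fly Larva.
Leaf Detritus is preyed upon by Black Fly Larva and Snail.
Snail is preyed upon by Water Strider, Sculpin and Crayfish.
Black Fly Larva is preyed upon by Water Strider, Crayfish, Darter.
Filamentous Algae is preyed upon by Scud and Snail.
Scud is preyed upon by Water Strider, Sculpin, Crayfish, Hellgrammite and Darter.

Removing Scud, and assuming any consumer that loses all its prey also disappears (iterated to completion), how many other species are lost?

Remove Scud.
Round 1: Hellgrammite (all prey gone) → extinct.
No further losses. Total secondary extinctions: 1.

1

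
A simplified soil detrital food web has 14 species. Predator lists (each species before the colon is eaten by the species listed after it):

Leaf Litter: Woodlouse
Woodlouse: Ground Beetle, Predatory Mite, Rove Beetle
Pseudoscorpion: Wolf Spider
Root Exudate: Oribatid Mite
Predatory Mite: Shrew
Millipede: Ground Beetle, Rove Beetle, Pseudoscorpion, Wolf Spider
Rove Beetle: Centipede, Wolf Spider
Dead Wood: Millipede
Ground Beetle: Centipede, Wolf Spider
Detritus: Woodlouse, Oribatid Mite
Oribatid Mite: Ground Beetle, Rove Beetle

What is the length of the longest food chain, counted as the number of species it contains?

One longest chain: Leaf Litter → Woodlouse → Rove Beetle → Centipede.
It has 4 species and 3 links.

4 species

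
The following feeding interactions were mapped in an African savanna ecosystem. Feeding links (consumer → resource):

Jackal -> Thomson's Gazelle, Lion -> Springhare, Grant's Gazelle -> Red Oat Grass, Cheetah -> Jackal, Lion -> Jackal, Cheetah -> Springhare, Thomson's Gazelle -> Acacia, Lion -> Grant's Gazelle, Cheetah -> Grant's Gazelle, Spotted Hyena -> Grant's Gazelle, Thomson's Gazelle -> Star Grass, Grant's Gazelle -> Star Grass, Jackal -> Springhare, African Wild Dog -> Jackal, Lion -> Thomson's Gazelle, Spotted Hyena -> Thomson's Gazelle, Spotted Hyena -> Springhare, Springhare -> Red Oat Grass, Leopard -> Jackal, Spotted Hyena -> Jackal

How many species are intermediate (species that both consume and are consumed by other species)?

Intermediate species (has both prey and predators): Grant's Gazelle, Thomson's Gazelle, Springhare, Jackal.
Count: 4.

4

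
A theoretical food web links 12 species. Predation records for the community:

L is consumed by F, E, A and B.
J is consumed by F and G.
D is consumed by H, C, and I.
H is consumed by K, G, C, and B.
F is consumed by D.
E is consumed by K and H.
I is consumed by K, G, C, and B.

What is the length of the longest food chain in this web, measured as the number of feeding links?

One longest chain: J → F → D → H → B.
It has 5 species and 4 links.

4 links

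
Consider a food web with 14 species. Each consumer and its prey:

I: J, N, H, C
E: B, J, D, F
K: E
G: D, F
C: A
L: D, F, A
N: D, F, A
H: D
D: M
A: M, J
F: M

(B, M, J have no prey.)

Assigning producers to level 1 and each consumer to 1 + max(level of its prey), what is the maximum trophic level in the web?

Producers (level 1): B, M, J.
M → D → H → I gives I level 4.
No species has a prey at level 4, so no species reaches level 5.

4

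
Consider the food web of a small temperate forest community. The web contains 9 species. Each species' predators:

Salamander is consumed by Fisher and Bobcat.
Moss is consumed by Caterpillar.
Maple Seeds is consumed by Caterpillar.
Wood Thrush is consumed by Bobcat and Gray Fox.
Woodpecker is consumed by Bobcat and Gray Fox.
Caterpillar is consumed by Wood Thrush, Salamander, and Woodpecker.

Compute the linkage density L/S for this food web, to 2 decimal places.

L/S = 1.22

There are L = 11 links among S = 9 species.
L/S = 11/9 = 1.2222 ≈ 1.22.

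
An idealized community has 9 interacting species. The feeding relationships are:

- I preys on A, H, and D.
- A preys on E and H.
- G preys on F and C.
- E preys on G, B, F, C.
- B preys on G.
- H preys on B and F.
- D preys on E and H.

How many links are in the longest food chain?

One longest chain: C → G → B → E → A → I.
It has 6 species and 5 links.

5 links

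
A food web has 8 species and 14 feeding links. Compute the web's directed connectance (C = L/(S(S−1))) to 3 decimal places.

C = 0.250

The web has S = 8 species and L = 14 feeding links.
C = L / (S(S−1)) = 14 / 56 = 0.2500 ≈ 0.250.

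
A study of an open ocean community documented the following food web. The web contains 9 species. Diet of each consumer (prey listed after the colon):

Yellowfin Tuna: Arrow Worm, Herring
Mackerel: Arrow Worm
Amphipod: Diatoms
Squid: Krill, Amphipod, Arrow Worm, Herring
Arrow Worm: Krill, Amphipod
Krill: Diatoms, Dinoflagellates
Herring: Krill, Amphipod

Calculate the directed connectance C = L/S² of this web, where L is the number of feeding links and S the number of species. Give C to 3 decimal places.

The web has S = 9 species and L = 14 feeding links.
C = L / S² = 14 / 81 = 0.1728 ≈ 0.173.

C = 0.173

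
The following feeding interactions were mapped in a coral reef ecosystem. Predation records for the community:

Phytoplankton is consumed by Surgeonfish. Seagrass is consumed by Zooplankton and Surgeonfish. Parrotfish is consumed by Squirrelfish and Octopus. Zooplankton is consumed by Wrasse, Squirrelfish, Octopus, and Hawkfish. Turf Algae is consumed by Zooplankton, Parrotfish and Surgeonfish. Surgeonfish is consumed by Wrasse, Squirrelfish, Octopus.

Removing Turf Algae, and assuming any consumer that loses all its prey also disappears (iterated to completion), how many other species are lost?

Remove Turf Algae.
Round 1: Parrotfish (all prey gone) → extinct.
No further losses. Total secondary extinctions: 1.

1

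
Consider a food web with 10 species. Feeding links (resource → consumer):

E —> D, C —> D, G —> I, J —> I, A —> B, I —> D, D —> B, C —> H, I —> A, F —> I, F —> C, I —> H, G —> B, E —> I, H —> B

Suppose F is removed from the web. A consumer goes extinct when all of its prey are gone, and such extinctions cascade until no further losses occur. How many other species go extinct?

1

Remove F.
Round 1: C (all prey gone) → extinct.
No further losses. Total secondary extinctions: 1.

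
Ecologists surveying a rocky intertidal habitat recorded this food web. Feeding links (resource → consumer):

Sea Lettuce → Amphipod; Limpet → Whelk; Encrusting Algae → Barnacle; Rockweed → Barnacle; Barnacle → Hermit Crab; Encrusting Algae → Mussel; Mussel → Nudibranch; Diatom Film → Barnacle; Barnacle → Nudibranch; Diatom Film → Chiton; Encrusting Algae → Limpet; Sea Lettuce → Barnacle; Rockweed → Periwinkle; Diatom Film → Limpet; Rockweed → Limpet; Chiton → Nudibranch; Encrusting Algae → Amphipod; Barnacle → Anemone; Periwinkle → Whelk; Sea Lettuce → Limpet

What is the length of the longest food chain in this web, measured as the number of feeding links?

One longest chain: Sea Lettuce → Barnacle → Hermit Crab.
It has 3 species and 2 links.

2 links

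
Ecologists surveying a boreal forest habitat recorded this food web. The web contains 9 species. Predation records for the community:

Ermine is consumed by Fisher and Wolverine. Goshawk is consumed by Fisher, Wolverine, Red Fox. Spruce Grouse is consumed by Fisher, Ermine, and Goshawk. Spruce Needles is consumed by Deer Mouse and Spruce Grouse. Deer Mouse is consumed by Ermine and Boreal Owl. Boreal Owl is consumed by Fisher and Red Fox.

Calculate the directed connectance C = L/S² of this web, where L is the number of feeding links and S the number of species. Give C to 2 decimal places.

The web has S = 9 species and L = 14 feeding links.
C = L / S² = 14 / 81 = 0.1728 ≈ 0.17.

C = 0.17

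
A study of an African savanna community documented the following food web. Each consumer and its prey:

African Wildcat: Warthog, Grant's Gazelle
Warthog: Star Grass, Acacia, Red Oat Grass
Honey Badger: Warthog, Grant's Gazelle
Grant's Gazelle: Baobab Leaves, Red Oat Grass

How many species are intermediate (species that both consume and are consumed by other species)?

Intermediate species (has both prey and predators): Warthog, Grant's Gazelle.
Count: 2.

2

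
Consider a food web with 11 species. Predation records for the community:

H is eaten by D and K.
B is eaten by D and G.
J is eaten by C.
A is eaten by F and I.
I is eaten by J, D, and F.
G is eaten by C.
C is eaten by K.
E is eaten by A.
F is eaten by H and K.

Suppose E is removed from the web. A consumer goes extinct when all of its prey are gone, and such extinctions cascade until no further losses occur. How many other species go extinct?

Remove E.
Round 1: A (all prey gone) → extinct.
Round 2: I (all prey gone) → extinct.
Round 3: J (all prey gone), F (all prey gone) → extinct.
Round 4: H (all prey gone) → extinct.
No further losses. Total secondary extinctions: 5.

5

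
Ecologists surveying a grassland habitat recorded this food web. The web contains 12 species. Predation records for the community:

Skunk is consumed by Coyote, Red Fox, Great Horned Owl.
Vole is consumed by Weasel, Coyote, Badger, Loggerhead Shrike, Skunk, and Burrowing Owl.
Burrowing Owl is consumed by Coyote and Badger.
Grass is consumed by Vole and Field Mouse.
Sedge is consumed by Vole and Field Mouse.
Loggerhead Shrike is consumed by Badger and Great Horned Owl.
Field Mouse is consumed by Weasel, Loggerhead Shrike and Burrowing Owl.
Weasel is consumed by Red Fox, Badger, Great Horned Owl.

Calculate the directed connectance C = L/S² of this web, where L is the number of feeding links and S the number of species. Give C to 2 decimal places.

The web has S = 12 species and L = 23 feeding links.
C = L / S² = 23 / 144 = 0.1597 ≈ 0.16.

C = 0.16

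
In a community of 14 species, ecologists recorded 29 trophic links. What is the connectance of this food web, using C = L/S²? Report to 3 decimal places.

The web has S = 14 species and L = 29 feeding links.
C = L / S² = 29 / 196 = 0.1480 ≈ 0.148.

C = 0.148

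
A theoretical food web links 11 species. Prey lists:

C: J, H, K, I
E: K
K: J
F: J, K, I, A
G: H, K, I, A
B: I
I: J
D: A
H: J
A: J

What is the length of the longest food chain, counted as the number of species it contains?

3 species

One longest chain: J → A → D.
It has 3 species and 2 links.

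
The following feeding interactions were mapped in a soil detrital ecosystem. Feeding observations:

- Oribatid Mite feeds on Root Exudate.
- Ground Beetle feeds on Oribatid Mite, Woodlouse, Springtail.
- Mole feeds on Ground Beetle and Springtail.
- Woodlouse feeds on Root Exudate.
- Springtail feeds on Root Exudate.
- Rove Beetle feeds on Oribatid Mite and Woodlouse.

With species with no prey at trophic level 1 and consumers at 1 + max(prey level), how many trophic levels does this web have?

4

Basal resources (level 1): Root Exudate.
Root Exudate → Woodlouse → Ground Beetle → Mole gives Mole level 4.
No species has a prey at level 4, so no species reaches level 5.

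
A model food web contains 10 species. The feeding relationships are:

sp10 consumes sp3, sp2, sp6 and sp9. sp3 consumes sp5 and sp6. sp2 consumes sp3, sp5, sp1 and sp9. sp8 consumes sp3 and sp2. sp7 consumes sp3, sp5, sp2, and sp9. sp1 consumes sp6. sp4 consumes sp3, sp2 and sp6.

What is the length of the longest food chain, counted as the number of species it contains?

4 species

One longest chain: sp6 → sp1 → sp2 → sp7.
It has 4 species and 3 links.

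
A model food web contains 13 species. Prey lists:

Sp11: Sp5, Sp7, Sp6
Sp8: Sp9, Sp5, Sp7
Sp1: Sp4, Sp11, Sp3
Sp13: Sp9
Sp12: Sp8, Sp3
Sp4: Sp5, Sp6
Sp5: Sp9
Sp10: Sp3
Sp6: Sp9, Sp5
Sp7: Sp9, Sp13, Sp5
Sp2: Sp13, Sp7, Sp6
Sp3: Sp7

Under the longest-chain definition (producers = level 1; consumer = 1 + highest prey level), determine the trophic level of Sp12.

Sp9 is a producer → level 1.
Sp13 eats Sp9 → level 2.
Sp7 eats Sp13 (level 2); other prey at levels: Sp9 1, Sp5 2 → level 3.
Sp3 eats Sp7 → level 4.
Sp12 eats Sp3 (level 4); other prey at levels: Sp8 4 → level 5.

Trophic level 5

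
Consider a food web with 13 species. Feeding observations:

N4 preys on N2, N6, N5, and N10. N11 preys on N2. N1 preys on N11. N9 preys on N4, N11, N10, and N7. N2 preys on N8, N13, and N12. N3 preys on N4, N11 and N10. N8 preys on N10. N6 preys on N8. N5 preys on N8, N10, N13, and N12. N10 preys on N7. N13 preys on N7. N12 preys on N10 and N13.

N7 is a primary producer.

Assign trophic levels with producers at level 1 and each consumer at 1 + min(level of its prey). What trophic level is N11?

Trophic level 4

N7 is a producer → level 1.
N13 eats N7 → level 2.
N2 eats N13 → level 3.
N11 eats N2 → level 4.
No prey of N11 is below level 3, so 4 is the minimum.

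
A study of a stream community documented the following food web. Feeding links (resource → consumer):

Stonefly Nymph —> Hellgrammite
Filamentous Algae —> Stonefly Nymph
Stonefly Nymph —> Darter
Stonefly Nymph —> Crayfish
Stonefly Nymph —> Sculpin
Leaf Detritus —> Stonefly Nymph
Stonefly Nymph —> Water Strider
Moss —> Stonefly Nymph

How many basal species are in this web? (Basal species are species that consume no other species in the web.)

3

Basal species (no prey listed): Leaf Detritus, Filamentous Algae, Moss.
Count: 3.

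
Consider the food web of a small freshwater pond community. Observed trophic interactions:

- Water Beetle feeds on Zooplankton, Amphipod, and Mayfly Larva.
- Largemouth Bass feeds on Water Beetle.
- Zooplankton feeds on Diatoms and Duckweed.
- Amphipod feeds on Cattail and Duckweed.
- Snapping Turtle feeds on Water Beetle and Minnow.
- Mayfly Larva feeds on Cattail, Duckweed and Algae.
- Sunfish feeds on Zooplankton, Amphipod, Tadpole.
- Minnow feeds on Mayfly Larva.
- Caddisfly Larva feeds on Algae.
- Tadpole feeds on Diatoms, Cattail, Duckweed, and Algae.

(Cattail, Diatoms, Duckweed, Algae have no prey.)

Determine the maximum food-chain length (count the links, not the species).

One longest chain: Cattail → Mayfly Larva → Water Beetle → Largemouth Bass.
It has 4 species and 3 links.

3 links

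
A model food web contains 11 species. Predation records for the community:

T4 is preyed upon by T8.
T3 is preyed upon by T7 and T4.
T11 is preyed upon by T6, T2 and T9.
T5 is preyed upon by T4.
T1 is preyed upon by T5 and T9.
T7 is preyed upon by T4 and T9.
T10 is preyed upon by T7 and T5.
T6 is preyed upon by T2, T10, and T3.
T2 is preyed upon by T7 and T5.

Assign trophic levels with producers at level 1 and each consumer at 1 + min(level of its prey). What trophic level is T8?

T1 is a producer → level 1.
T5 eats T1 → level 2.
T4 eats T5 → level 3.
T8 eats T4 → level 4.
No prey of T8 is below level 3, so 4 is the minimum.

Trophic level 4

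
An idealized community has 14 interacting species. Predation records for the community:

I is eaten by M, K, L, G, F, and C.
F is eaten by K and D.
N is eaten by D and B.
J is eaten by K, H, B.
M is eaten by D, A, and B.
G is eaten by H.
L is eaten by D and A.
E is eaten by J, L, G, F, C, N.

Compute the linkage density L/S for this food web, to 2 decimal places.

L/S = 1.79

There are L = 25 links among S = 14 species.
L/S = 25/14 = 1.7857 ≈ 1.79.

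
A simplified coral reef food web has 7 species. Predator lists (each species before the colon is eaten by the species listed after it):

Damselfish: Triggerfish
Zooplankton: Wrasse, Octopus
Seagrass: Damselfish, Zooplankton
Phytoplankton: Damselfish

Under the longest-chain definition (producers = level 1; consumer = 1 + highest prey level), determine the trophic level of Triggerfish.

Trophic level 3

Seagrass is a producer → level 1.
Damselfish eats Seagrass (level 1); other prey at levels: Phytoplankton 1 → level 2.
Triggerfish eats Damselfish → level 3.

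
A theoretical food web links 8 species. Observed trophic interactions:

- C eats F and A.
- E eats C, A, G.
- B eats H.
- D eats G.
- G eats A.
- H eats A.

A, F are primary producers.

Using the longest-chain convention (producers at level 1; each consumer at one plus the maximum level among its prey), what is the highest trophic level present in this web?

3

Producers (level 1): A, F.
A → C → E gives E level 3.
No species has a prey at level 3, so no species reaches level 4.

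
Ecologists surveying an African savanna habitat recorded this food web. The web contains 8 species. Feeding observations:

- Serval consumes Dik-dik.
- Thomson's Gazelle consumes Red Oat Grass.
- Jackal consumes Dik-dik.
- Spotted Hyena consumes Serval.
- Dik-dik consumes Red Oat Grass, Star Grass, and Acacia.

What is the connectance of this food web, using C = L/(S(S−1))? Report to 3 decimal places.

C = 0.125

The web has S = 8 species and L = 7 feeding links.
C = L / (S(S−1)) = 7 / 56 = 0.1250 ≈ 0.125.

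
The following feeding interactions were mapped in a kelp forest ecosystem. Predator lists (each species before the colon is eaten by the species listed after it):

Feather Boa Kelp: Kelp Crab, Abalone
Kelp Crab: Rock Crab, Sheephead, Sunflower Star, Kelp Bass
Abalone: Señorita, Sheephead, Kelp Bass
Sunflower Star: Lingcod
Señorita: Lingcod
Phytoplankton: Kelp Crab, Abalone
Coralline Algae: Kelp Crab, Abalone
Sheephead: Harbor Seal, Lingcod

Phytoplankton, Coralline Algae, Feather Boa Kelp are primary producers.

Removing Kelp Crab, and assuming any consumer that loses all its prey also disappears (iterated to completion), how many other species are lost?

Remove Kelp Crab.
Round 1: Rock Crab (all prey gone), Sunflower Star (all prey gone) → extinct.
No further losses. Total secondary extinctions: 2.

2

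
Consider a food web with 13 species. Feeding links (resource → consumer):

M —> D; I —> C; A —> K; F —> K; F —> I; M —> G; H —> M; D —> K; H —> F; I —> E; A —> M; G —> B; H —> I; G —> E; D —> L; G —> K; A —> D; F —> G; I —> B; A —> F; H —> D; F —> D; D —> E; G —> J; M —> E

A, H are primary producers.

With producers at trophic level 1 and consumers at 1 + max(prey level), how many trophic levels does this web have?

4

Producers (level 1): A, H.
A → F → I → E gives E level 4.
No species has a prey at level 4, so no species reaches level 5.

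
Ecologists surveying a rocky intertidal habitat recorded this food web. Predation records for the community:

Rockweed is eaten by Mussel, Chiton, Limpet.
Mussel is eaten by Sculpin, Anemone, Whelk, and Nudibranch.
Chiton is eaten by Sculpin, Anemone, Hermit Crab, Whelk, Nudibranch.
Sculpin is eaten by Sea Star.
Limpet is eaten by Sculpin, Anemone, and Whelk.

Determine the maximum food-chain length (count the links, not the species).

One longest chain: Rockweed → Chiton → Sculpin → Sea Star.
It has 4 species and 3 links.

3 links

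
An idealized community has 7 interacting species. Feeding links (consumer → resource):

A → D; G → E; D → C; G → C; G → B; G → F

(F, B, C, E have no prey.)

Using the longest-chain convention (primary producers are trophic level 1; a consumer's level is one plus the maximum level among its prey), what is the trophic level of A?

C is a producer → level 1.
D eats C → level 2.
A eats D → level 3.

Trophic level 3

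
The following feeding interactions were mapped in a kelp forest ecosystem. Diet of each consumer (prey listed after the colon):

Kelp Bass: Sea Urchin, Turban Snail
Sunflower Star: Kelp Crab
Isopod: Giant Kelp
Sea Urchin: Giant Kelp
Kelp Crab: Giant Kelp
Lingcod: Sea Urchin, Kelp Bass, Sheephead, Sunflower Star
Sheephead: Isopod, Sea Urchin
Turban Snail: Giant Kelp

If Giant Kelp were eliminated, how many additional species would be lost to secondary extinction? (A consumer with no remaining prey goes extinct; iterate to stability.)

Remove Giant Kelp.
Round 1: Isopod (all prey gone), Kelp Crab (all prey gone), Sea Urchin (all prey gone), Turban Snail (all prey gone) → extinct.
Round 2: Kelp Bass (all prey gone), Sheephead (all prey gone), Sunflower Star (all prey gone) → extinct.
Round 3: Lingcod (all prey gone) → extinct.
No further losses. Total secondary extinctions: 8.

8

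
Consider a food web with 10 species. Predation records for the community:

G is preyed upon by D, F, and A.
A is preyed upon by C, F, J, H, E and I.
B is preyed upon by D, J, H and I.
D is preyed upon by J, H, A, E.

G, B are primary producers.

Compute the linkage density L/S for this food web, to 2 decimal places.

L/S = 1.70

There are L = 17 links among S = 10 species.
L/S = 17/10 = 1.7000 ≈ 1.70.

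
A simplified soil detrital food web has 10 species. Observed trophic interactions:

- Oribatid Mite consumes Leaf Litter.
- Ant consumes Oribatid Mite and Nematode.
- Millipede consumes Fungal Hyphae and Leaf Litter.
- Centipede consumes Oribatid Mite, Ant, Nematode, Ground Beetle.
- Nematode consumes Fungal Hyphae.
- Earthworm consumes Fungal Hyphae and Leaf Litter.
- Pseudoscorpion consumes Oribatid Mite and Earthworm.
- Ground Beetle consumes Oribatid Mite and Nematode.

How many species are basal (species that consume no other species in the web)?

Basal species (no prey listed): Fungal Hyphae, Leaf Litter.
Count: 2.

2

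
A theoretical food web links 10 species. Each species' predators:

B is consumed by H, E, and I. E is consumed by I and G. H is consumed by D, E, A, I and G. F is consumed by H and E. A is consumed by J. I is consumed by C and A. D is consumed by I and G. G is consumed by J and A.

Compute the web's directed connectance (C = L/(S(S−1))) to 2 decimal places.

The web has S = 10 species and L = 19 feeding links.
C = L / (S(S−1)) = 19 / 90 = 0.2111 ≈ 0.21.

C = 0.21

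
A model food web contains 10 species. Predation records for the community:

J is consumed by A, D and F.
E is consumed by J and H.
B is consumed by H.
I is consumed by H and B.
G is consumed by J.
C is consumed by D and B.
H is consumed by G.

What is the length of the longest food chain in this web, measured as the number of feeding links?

5 links

One longest chain: I → B → H → G → J → F.
It has 6 species and 5 links.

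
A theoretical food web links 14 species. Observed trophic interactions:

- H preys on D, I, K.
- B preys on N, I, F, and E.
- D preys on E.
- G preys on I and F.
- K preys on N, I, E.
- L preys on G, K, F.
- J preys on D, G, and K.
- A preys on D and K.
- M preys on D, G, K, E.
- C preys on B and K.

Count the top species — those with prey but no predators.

6

Top species (has prey, but nothing eats it): A, L, M, C, J, H.
Count: 6.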